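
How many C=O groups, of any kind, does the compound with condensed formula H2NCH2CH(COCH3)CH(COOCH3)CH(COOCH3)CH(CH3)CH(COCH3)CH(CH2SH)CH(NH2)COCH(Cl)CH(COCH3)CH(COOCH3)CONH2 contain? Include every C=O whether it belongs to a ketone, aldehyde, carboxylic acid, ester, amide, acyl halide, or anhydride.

8

CH(COCH3): ketone, 1 C=O (running total 1).
CH(COOCH3): ester, 1 C=O (running total 2).
CH(COOCH3): ester, 1 C=O (running total 3).
CH(COCH3): ketone, 1 C=O (running total 4).
CO: ketone, 1 C=O (running total 5).
CH(COCH3): ketone, 1 C=O (running total 6).
CH(COOCH3): ester, 1 C=O (running total 7).
CONH2: amide, 1 C=O (running total 8).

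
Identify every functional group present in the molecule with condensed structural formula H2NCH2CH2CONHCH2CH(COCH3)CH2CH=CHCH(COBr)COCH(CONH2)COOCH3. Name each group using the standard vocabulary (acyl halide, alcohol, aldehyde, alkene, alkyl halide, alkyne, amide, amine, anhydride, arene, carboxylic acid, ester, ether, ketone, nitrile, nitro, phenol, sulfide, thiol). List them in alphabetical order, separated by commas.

acyl halide, alkene, amide, amine, ester, ketone

Taking each segment in turn:
  H2NCH2: –NH2 on an sp³ carbon with no adjacent C=O → amine.
  CH2CONHCH2: –C(=O)–N– linkage → amide (the N is not an amine).
  CH(COCH3): pendant –COCH3: carbonyl C bonded to two carbons → ketone.
  CH=CH: C=C double bond → alkene.
  CH(COBr): pendant –C(=O)X: carbonyl C bonded to C and halogen → acyl halide.
  CO: –C(=O)– with carbon on both sides → ketone.
  CH(CONH2): pendant –CONH2: carbonyl C bonded to C and N → amide.
  COOCH3: –C(=O)OCH3: carbonyl C bonded to C and to –OCH3 → ester (not ketone + ether).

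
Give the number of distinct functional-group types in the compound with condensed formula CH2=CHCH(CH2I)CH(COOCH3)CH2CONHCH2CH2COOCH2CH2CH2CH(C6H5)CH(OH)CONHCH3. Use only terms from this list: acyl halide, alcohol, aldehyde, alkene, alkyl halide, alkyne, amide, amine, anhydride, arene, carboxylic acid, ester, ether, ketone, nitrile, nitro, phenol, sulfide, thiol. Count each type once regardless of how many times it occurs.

Working along the chain:
  CH2=CH: C=C double bond → alkene.
  CH(CH2I): pendant –CH2X: halogen on sp³ carbon → alkyl halide.
  CH(COOCH3): pendant –COOCH3: carbonyl C bonded to C and –OCH3 → ester.
  CH2CONHCH2: –C(=O)–N– linkage → amide (the N is not an amine).
  CH2COOCH2: –C(=O)–O–C with C on the carbonyl side → ester.
  CH(C6H5): pendant –C6H5: benzene ring → arene.
  CH(OH): –OH on an sp³ carbon → alcohol (secondary).
  CONHCH3: –C(=O)NHCH3: carbonyl C bonded to C and to N → amide (the N is not an amine).
Distinct types present: alcohol, alkene, alkyl halide, amide, arene, ester.

6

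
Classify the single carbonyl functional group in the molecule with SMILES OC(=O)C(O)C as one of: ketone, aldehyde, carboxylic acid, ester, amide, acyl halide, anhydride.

The carbonyl is in the HOOC segment: –COOH: carbonyl C bonded to –OH and C → carboxylic acid (the –OH is not a separate alcohol).

carboxylic acid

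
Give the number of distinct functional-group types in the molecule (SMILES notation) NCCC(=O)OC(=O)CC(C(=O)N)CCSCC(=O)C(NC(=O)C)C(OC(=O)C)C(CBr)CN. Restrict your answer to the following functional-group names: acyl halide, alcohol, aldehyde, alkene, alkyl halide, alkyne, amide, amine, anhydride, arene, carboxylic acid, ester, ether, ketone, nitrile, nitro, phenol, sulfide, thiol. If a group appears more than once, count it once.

7

Reading the structure from left to right:
  H2NCH2: –NH2 on an sp³ carbon with no adjacent C=O → amine.
  CH2CO-O-COCH2: two acyl groups sharing one oxygen, –C(=O)–O–C(=O)– → anhydride.
  CH(CONH2): pendant –CONH2: carbonyl C bonded to C and N → amide.
  CH2SCH2: C–S–C linkage → sulfide (thioether).
  CO: –C(=O)– with carbon on both sides → ketone.
  CH(NHCOCH3): pendant –NHC(=O)CH3: N bonded to a carbonyl → amide (not amine).
  CH(OCOCH3): pendant –OC(=O)CH3: an acyloxy group → ester.
  CH(CH2Br): pendant –CH2X: halogen on sp³ carbon → alkyl halide.
  CH2NH2: –NH2 on an sp³ carbon with no adjacent C=O → amine.
Distinct types present: alkyl halide, amide, amine, anhydride, ester, ketone, sulfide.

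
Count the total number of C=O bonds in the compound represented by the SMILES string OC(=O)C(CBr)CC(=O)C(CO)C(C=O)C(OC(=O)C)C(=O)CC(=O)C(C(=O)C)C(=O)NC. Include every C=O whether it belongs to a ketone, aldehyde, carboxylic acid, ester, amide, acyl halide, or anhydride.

8

HOOC: carboxylic acid, 1 C=O (running total 1).
CO: ketone, 1 C=O (running total 2).
CH(CHO): aldehyde, 1 C=O (running total 3).
CH(OCOCH3): ester, 1 C=O (running total 4).
CO: ketone, 1 C=O (running total 5).
CO: ketone, 1 C=O (running total 6).
CH(COCH3): ketone, 1 C=O (running total 7).
CONHCH3: amide, 1 C=O (running total 8).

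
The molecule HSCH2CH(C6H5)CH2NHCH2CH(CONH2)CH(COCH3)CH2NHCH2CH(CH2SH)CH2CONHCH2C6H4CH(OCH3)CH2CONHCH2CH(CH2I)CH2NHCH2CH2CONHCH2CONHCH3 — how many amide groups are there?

Working along the chain:
  HSCH2: –SH on an sp³ carbon → thiol.
  CH(C6H5): pendant –C6H5: benzene ring → arene.
  CH2NHCH2: C–N–C with sp³ carbons and no adjacent C=O → amine (secondary).
  CH(CONH2): pendant –CONH2: carbonyl C bonded to C and N → amide.
  CH(COCH3): pendant –COCH3: carbonyl C bonded to two carbons → ketone.
  CH2NHCH2: C–N–C with sp³ carbons and no adjacent C=O → amine (secondary).
  CH(CH2SH): pendant –CH2SH → thiol.
  CH2CONHCH2: –C(=O)–N– linkage → amide (the N is not an amine).
  C6H4: para-disubstituted benzene ring → arene.
  CH(OCH3): pendant –OCH3: C–O–C with sp³ C, no adjacent C=O → ether.
  CH2CONHCH2: –C(=O)–N– linkage → amide (the N is not an amine).
  CH(CH2I): pendant –CH2X: halogen on sp³ carbon → alkyl halide.
  CH2NHCH2: C–N–C with sp³ carbons and no adjacent C=O → amine (secondary).
  CH2CONHCH2: –C(=O)–N– linkage → amide (the N is not an amine).
  CONHCH3: –C(=O)NHCH3: carbonyl C bonded to C and to N → amide (the N is not an amine).
Amide appears at: CH(CONH2), CH2CONHCH2, CH2CONHCH2, CH2CONHCH2, CONHCH3 → 5.

5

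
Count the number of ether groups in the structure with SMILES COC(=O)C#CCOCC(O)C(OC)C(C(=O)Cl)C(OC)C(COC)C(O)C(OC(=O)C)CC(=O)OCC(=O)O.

Working along the chain:
  CH3OOC: CH3O–C(=O)–: carbonyl C bonded to C and to –OCH3 → ester (not ketone + ether).
  C≡C: C≡C triple bond → alkyne.
  CH2OCH2: C–O–C with sp³ carbons on both sides and no adjacent C=O → ether.
  CH(OH): –OH on an sp³ carbon → alcohol (secondary).
  CH(OCH3): pendant –OCH3: C–O–C with sp³ C, no adjacent C=O → ether.
  CH(COCl): pendant –C(=O)X: carbonyl C bonded to C and halogen → acyl halide.
  CH(OCH3): pendant –OCH3: C–O–C with sp³ C, no adjacent C=O → ether.
  CH(CH2OCH3): pendant –CH2OCH3: C–O–C linkage → ether.
  CH(OH): –OH on an sp³ carbon → alcohol (secondary).
  CH(OCOCH3): pendant –OC(=O)CH3: an acyloxy group → ester.
  CH2COOCH2: –C(=O)–O–C with C on the carbonyl side → ester.
  COOH: –COOH: carbonyl C bonded to –OH and C → carboxylic acid (the –OH is not a separate alcohol).
Ether appears at: CH2OCH2, CH(OCH3), CH(OCH3), CH(CH2OCH3) → 4.

4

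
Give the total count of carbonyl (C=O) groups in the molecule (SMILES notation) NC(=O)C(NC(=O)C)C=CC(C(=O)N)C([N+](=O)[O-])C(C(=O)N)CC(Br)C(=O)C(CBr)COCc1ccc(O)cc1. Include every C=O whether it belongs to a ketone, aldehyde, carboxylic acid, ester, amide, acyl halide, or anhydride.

H2NCO: amide, 1 C=O (running total 1).
CH(NHCOCH3): amide, 1 C=O (running total 2).
CH(CONH2): amide, 1 C=O (running total 3).
CH(CONH2): amide, 1 C=O (running total 4).
CO: ketone, 1 C=O (running total 5).

5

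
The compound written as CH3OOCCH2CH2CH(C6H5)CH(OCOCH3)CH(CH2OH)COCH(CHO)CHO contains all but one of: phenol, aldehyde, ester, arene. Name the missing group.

phenol

aldehyde: present (CH(CHO) — pendant –CHO: carbonyl C bonded to C and H → aldehyde).
arene: present (CH(C6H5) — pendant –C6H5: benzene ring → arene).
ester: present (CH3OOC — CH3O–C(=O)–: carbonyl C bonded to C and to –OCH3 → ester (not ketone + ether)).
phenol: absent. In CH(CH2OH), the –OH is on an sp³ carbon, not on an aromatic ring, so it is an alcohol.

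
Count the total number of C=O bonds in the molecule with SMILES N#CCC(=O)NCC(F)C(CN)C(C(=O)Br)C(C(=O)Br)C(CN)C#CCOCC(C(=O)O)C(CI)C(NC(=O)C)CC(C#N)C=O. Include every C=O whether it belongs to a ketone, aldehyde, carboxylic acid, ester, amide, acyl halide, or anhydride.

CH2CONHCH2: amide, 1 C=O (running total 1).
CH(COBr): acyl halide, 1 C=O (running total 2).
CH(COBr): acyl halide, 1 C=O (running total 3).
CH(COOH): carboxylic acid, 1 C=O (running total 4).
CH(NHCOCH3): amide, 1 C=O (running total 5).
CHO: aldehyde, 1 C=O (running total 6).

6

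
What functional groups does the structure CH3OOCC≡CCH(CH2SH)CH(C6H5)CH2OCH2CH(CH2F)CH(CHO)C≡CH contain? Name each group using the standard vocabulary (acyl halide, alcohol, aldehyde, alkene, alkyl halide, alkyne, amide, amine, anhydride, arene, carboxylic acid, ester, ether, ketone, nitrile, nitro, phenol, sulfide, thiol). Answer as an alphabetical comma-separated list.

Taking each segment in turn:
  CH3OOC: CH3O–C(=O)–: carbonyl C bonded to C and to –OCH3 → ester (not ketone + ether).
  C≡C: C≡C triple bond → alkyne.
  CH(CH2SH): pendant –CH2SH → thiol.
  CH(C6H5): pendant –C6H5: benzene ring → arene.
  CH2OCH2: C–O–C with sp³ carbons on both sides and no adjacent C=O → ether.
  CH(CH2F): pendant –CH2X: halogen on sp³ carbon → alkyl halide.
  CH(CHO): pendant –CHO: carbonyl C bonded to C and H → aldehyde.
  C≡CH: C≡C triple bond → alkyne.

aldehyde, alkyl halide, alkyne, arene, ester, ether, thiol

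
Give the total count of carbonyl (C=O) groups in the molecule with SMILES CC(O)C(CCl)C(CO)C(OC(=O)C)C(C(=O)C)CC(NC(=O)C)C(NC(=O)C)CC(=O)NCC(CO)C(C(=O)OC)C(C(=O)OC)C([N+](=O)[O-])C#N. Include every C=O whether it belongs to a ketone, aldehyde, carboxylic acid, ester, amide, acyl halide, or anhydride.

7

CH(OCOCH3): ester, 1 C=O (running total 1).
CH(COCH3): ketone, 1 C=O (running total 2).
CH(NHCOCH3): amide, 1 C=O (running total 3).
CH(NHCOCH3): amide, 1 C=O (running total 4).
CH2CONHCH2: amide, 1 C=O (running total 5).
CH(COOCH3): ester, 1 C=O (running total 6).
CH(COOCH3): ester, 1 C=O (running total 7).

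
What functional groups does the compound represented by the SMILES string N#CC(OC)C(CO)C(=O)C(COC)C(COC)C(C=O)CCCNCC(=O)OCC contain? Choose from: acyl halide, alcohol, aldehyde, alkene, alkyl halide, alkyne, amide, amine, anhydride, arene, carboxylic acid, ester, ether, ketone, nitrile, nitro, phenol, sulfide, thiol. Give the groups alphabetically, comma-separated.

alcohol, aldehyde, amine, ester, ether, ketone, nitrile

Reading the structure from left to right:
  N≡C: N≡C–: carbon triple-bonded to nitrogen → nitrile.
  CH(OCH3): pendant –OCH3: C–O–C with sp³ C, no adjacent C=O → ether.
  CH(CH2OH): pendant –CH2OH on an sp³ backbone C → alcohol.
  CO: –C(=O)– with carbon on both sides → ketone.
  CH(CH2OCH3): pendant –CH2OCH3: C–O–C linkage → ether.
  CH(CH2OCH3): pendant –CH2OCH3: C–O–C linkage → ether.
  CH(CHO): pendant –CHO: carbonyl C bonded to C and H → aldehyde.
  CH2NHCH2: C–N–C with sp³ carbons and no adjacent C=O → amine (secondary).
  COOCH2CH3: –C(=O)OCH2CH3: carbonyl C bonded to C and to –OEt → ester.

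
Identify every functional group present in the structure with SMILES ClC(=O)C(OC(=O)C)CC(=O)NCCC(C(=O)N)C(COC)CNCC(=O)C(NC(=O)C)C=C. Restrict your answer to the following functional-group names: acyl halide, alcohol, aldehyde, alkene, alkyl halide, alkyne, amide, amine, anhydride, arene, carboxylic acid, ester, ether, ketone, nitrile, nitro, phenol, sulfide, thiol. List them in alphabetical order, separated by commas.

Working along the chain:
  ClCO: –C(=O)Cl: carbonyl C bonded to C and to a halogen → acyl halide (not alkyl halide).
  CH(OCOCH3): pendant –OC(=O)CH3: an acyloxy group → ester.
  CH2CONHCH2: –C(=O)–N– linkage → amide (the N is not an amine).
  CH(CONH2): pendant –CONH2: carbonyl C bonded to C and N → amide.
  CH(CH2OCH3): pendant –CH2OCH3: C–O–C linkage → ether.
  CH2NHCH2: C–N–C with sp³ carbons and no adjacent C=O → amine (secondary).
  CO: –C(=O)– with carbon on both sides → ketone.
  CH(NHCOCH3): pendant –NHC(=O)CH3: N bonded to a carbonyl → amide (not amine).
  CH=CH2: C=C double bond → alkene.

acyl halide, alkene, amide, amine, ester, ether, ketone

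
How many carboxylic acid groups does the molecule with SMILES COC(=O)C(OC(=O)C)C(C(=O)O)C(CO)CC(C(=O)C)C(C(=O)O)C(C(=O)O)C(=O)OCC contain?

Taking each segment in turn:
  CH3OOC: CH3O–C(=O)–: carbonyl C bonded to C and to –OCH3 → ester (not ketone + ether).
  CH(OCOCH3): pendant –OC(=O)CH3: an acyloxy group → ester.
  CH(COOH): pendant –COOH: carbonyl C bonded to C and –OH → carboxylic acid.
  CH(CH2OH): pendant –CH2OH on an sp³ backbone C → alcohol.
  CH(COCH3): pendant –COCH3: carbonyl C bonded to two carbons → ketone.
  CH(COOH): pendant –COOH: carbonyl C bonded to C and –OH → carboxylic acid.
  CH(COOH): pendant –COOH: carbonyl C bonded to C and –OH → carboxylic acid.
  COOCH2CH3: –C(=O)OCH2CH3: carbonyl C bonded to C and to –OEt → ester.
Carboxylic acid appears at: CH(COOH), CH(COOH), CH(COOH) → 3.

3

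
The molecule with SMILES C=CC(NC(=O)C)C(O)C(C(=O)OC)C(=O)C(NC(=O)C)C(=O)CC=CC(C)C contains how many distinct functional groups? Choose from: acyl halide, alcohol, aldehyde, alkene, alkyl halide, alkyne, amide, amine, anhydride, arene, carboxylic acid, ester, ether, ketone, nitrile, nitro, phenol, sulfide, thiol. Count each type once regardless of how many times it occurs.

5

Reading the structure from left to right:
  CH2=CH: C=C double bond → alkene.
  CH(NHCOCH3): pendant –NHC(=O)CH3: N bonded to a carbonyl → amide (not amine).
  CH(OH): –OH on an sp³ carbon → alcohol (secondary).
  CH(COOCH3): pendant –COOCH3: carbonyl C bonded to C and –OCH3 → ester.
  CO: –C(=O)– with carbon on both sides → ketone.
  CH(NHCOCH3): pendant –NHC(=O)CH3: N bonded to a carbonyl → amide (not amine).
  CO: –C(=O)– with carbon on both sides → ketone.
  CH=CH: C=C double bond → alkene.
Distinct types present: alcohol, alkene, amide, ester, ketone.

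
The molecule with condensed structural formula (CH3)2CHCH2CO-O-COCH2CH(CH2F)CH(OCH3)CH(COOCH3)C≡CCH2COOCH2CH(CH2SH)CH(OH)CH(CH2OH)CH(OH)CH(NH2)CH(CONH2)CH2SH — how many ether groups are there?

1

Reading the structure from left to right:
  CH2CO-O-COCH2: two acyl groups sharing one oxygen, –C(=O)–O–C(=O)– → anhydride.
  CH(CH2F): pendant –CH2X: halogen on sp³ carbon → alkyl halide.
  CH(OCH3): pendant –OCH3: C–O–C with sp³ C, no adjacent C=O → ether.
  CH(COOCH3): pendant –COOCH3: carbonyl C bonded to C and –OCH3 → ester.
  C≡C: C≡C triple bond → alkyne.
  CH2COOCH2: –C(=O)–O–C with C on the carbonyl side → ester.
  CH(CH2SH): pendant –CH2SH → thiol.
  CH(OH): –OH on an sp³ carbon → alcohol (secondary).
  CH(CH2OH): pendant –CH2OH on an sp³ backbone C → alcohol.
  CH(OH): –OH on an sp³ carbon → alcohol (secondary).
  CH(NH2): –NH2 on an sp³ carbon with no adjacent C=O → amine.
  CH(CONH2): pendant –CONH2: carbonyl C bonded to C and N → amide.
  CH2SH: –SH on an sp³ carbon → thiol.
Ether appears at: CH(OCH3) → 1.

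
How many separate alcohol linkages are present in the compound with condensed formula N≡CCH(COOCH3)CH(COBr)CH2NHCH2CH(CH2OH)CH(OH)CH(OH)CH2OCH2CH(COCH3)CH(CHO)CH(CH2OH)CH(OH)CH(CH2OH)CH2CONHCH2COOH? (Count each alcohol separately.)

Reading the structure from left to right:
  N≡C: N≡C–: carbon triple-bonded to nitrogen → nitrile.
  CH(COOCH3): pendant –COOCH3: carbonyl C bonded to C and –OCH3 → ester.
  CH(COBr): pendant –C(=O)X: carbonyl C bonded to C and halogen → acyl halide.
  CH2NHCH2: C–N–C with sp³ carbons and no adjacent C=O → amine (secondary).
  CH(CH2OH): pendant –CH2OH on an sp³ backbone C → alcohol.
  CH(OH): –OH on an sp³ carbon → alcohol (secondary).
  CH(OH): –OH on an sp³ carbon → alcohol (secondary).
  CH2OCH2: C–O–C with sp³ carbons on both sides and no adjacent C=O → ether.
  CH(COCH3): pendant –COCH3: carbonyl C bonded to two carbons → ketone.
  CH(CHO): pendant –CHO: carbonyl C bonded to C and H → aldehyde.
  CH(CH2OH): pendant –CH2OH on an sp³ backbone C → alcohol.
  CH(OH): –OH on an sp³ carbon → alcohol (secondary).
  CH(CH2OH): pendant –CH2OH on an sp³ backbone C → alcohol.
  CH2CONHCH2: –C(=O)–N– linkage → amide (the N is not an amine).
  COOH: –COOH: carbonyl C bonded to –OH and C → carboxylic acid (the –OH is not a separate alcohol).
Alcohol appears at: CH(CH2OH), CH(OH), CH(OH), CH(CH2OH), CH(OH), CH(CH2OH) → 6.

6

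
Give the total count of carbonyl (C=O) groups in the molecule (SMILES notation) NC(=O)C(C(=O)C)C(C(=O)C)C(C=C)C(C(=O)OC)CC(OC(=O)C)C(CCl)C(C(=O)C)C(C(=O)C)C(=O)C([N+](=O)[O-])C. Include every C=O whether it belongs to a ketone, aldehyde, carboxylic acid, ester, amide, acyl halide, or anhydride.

H2NCO: amide, 1 C=O (running total 1).
CH(COCH3): ketone, 1 C=O (running total 2).
CH(COCH3): ketone, 1 C=O (running total 3).
CH(COOCH3): ester, 1 C=O (running total 4).
CH(OCOCH3): ester, 1 C=O (running total 5).
CH(COCH3): ketone, 1 C=O (running total 6).
CH(COCH3): ketone, 1 C=O (running total 7).
CO: ketone, 1 C=O (running total 8).

8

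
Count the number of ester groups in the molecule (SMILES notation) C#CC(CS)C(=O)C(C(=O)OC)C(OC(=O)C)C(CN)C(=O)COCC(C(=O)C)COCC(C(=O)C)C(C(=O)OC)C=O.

3

Reading the structure from left to right:
  HC≡C: C≡C triple bond → alkyne.
  CH(CH2SH): pendant –CH2SH → thiol.
  CO: –C(=O)– with carbon on both sides → ketone.
  CH(COOCH3): pendant –COOCH3: carbonyl C bonded to C and –OCH3 → ester.
  CH(OCOCH3): pendant –OC(=O)CH3: an acyloxy group → ester.
  CH(CH2NH2): pendant –CH2NH2: N on sp³ C, no adjacent C=O → amine.
  CO: –C(=O)– with carbon on both sides → ketone.
  CH2OCH2: C–O–C with sp³ carbons on both sides and no adjacent C=O → ether.
  CH(COCH3): pendant –COCH3: carbonyl C bonded to two carbons → ketone.
  CH2OCH2: C–O–C with sp³ carbons on both sides and no adjacent C=O → ether.
  CH(COCH3): pendant –COCH3: carbonyl C bonded to two carbons → ketone.
  CH(COOCH3): pendant –COOCH3: carbonyl C bonded to C and –OCH3 → ester.
  CHO: terminal –CHO: carbonyl C bonded to H and C → aldehyde.
Ester appears at: CH(COOCH3), CH(OCOCH3), CH(COOCH3) → 3.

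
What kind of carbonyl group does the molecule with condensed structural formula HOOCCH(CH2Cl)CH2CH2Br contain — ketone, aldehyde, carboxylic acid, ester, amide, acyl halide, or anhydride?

The carbonyl is in the HOOC segment: –COOH: carbonyl C bonded to –OH and C → carboxylic acid (the –OH is not a separate alcohol).

carboxylic acid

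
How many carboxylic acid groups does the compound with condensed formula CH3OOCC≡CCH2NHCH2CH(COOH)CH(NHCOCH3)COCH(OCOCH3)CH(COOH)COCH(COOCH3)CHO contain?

CH3O–C(=O)–: carbonyl C bonded to C and to –OCH3 → ester (not ketone + ether).
C≡C triple bond → alkyne.
C–N–C with sp³ carbons and no adjacent C=O → amine (secondary).
pendant –COOH: carbonyl C bonded to C and –OH → carboxylic acid.
pendant –NHC(=O)CH3: N bonded to a carbonyl → amide (not amine).
–C(=O)– with carbon on both sides → ketone.
pendant –OC(=O)CH3: an acyloxy group → ester.
pendant –COOH: carbonyl C bonded to C and –OH → carboxylic acid.
–C(=O)– with carbon on both sides → ketone.
pendant –COOCH3: carbonyl C bonded to C and –OCH3 → ester.
terminal –CHO: carbonyl C bonded to H and C → aldehyde.
Carboxylic acid appears at: CH(COOH), CH(COOH) → 2.

2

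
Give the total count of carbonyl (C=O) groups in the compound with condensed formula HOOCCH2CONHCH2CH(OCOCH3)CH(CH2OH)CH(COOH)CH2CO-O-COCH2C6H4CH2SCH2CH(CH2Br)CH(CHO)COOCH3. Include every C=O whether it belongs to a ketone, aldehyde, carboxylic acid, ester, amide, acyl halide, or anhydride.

HOOC: carboxylic acid, 1 C=O (running total 1).
CH2CONHCH2: amide, 1 C=O (running total 2).
CH(OCOCH3): ester, 1 C=O (running total 3).
CH(COOH): carboxylic acid, 1 C=O (running total 4).
CH2CO-O-COCH2: anhydride, 2 C=O (running total 6).
CH(CHO): aldehyde, 1 C=O (running total 7).
COOCH3: ester, 1 C=O (running total 8).

8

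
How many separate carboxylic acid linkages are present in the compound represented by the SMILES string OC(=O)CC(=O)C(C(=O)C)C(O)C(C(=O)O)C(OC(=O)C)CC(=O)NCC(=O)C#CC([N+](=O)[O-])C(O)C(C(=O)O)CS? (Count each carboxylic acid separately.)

–COOH: carbonyl C bonded to –OH and C → carboxylic acid (the –OH is not a separate alcohol).
–C(=O)– with carbon on both sides → ketone.
pendant –COCH3: carbonyl C bonded to two carbons → ketone.
–OH on an sp³ carbon → alcohol (secondary).
pendant –COOH: carbonyl C bonded to C and –OH → carboxylic acid.
pendant –OC(=O)CH3: an acyloxy group → ester.
–C(=O)–N– linkage → amide (the N is not an amine).
–C(=O)– with carbon on both sides → ketone.
C≡C triple bond → alkyne.
–NO2 on an sp³ carbon → nitro (the N=O is not a carbonyl).
–OH on an sp³ carbon → alcohol (secondary).
pendant –COOH: carbonyl C bonded to C and –OH → carboxylic acid.
–SH on an sp³ carbon → thiol.
Carboxylic acid appears at: HOOC, CH(COOH), CH(COOH) → 3.

3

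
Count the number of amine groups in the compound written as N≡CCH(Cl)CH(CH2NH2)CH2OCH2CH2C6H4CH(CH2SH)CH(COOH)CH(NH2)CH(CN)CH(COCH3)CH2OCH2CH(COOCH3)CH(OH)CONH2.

Taking each segment in turn:
  N≡C: N≡C–: carbon triple-bonded to nitrogen → nitrile.
  CH(Cl): halogen on an sp³ carbon → alkyl halide.
  CH(CH2NH2): pendant –CH2NH2: N on sp³ C, no adjacent C=O → amine.
  CH2OCH2: C–O–C with sp³ carbons on both sides and no adjacent C=O → ether.
  C6H4: para-disubstituted benzene ring → arene.
  CH(CH2SH): pendant –CH2SH → thiol.
  CH(COOH): pendant –COOH: carbonyl C bonded to C and –OH → carboxylic acid.
  CH(NH2): –NH2 on an sp³ carbon with no adjacent C=O → amine.
  CH(CN): pendant –C≡N: nitrile.
  CH(COCH3): pendant –COCH3: carbonyl C bonded to two carbons → ketone.
  CH2OCH2: C–O–C with sp³ carbons on both sides and no adjacent C=O → ether.
  CH(COOCH3): pendant –COOCH3: carbonyl C bonded to C and –OCH3 → ester.
  CH(OH): –OH on an sp³ carbon → alcohol (secondary).
  CONH2: –C(=O)NH2: carbonyl C bonded to C and to N → amide (the N is not a separate amine).
Amine appears at: CH(CH2NH2), CH(NH2) → 2.

2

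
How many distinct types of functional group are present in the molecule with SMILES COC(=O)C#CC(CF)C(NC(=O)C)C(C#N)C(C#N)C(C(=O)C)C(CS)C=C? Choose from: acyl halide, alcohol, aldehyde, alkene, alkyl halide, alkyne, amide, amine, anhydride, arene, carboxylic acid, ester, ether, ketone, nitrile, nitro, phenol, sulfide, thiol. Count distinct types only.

8

Reading the structure from left to right:
  CH3OOC: CH3O–C(=O)–: carbonyl C bonded to C and to –OCH3 → ester (not ketone + ether).
  C≡C: C≡C triple bond → alkyne.
  CH(CH2F): pendant –CH2X: halogen on sp³ carbon → alkyl halide.
  CH(NHCOCH3): pendant –NHC(=O)CH3: N bonded to a carbonyl → amide (not amine).
  CH(CN): pendant –C≡N: nitrile.
  CH(CN): pendant –C≡N: nitrile.
  CH(COCH3): pendant –COCH3: carbonyl C bonded to two carbons → ketone.
  CH(CH2SH): pendant –CH2SH → thiol.
  CH=CH2: C=C double bond → alkene.
Distinct types present: alkene, alkyl halide, alkyne, amide, ester, ketone, nitrile, thiol.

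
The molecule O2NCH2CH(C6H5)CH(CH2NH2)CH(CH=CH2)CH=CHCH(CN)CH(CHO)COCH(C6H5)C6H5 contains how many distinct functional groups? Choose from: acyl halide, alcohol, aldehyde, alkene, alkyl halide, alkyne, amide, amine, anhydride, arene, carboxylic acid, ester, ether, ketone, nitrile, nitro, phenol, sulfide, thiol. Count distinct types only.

7

–NO2 on carbon → nitro group.
pendant –C6H5: benzene ring → arene.
pendant –CH2NH2: N on sp³ C, no adjacent C=O → amine.
pendant –CH=CH2: C=C double bond → alkene.
C=C double bond → alkene.
pendant –C≡N: nitrile.
pendant –CHO: carbonyl C bonded to C and H → aldehyde.
–C(=O)– with carbon on both sides → ketone.
pendant –C6H5: benzene ring → arene.
–C6H5 phenyl ring → arene.
Distinct types present: aldehyde, alkene, amine, arene, ketone, nitrile, nitro.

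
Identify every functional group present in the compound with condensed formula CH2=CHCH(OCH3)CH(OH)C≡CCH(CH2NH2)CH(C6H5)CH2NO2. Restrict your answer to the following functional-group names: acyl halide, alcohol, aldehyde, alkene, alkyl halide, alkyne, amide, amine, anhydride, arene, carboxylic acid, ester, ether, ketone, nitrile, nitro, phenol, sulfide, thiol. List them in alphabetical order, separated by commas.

Taking each segment in turn:
  CH2=CH: C=C double bond → alkene.
  CH(OCH3): pendant –OCH3: C–O–C with sp³ C, no adjacent C=O → ether.
  CH(OH): –OH on an sp³ carbon → alcohol (secondary).
  C≡C: C≡C triple bond → alkyne.
  CH(CH2NH2): pendant –CH2NH2: N on sp³ C, no adjacent C=O → amine.
  CH(C6H5): pendant –C6H5: benzene ring → arene.
  CH2NO2: –NO2 on carbon → nitro group.

alcohol, alkene, alkyne, amine, arene, ether, nitro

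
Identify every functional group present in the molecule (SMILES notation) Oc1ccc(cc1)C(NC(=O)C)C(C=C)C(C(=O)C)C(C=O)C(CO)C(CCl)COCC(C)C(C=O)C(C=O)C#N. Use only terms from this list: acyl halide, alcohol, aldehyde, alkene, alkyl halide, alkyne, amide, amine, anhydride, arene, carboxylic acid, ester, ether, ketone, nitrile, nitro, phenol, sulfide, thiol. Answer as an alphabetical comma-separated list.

alcohol, aldehyde, alkene, alkyl halide, amide, arene, ether, ketone, nitrile, phenol

Taking each segment in turn:
  HOC6H4: –OH attached directly to an aromatic ring → phenol (not alcohol); the ring itself is an arene.
  CH(NHCOCH3): pendant –NHC(=O)CH3: N bonded to a carbonyl → amide (not amine).
  CH(CH=CH2): pendant –CH=CH2: C=C double bond → alkene.
  CH(COCH3): pendant –COCH3: carbonyl C bonded to two carbons → ketone.
  CH(CHO): pendant –CHO: carbonyl C bonded to C and H → aldehyde.
  CH(CH2OH): pendant –CH2OH on an sp³ backbone C → alcohol.
  CH(CH2Cl): pendant –CH2X: halogen on sp³ carbon → alkyl halide.
  CH2OCH2: C–O–C with sp³ carbons on both sides and no adjacent C=O → ether.
  CH(CHO): pendant –CHO: carbonyl C bonded to C and H → aldehyde.
  CH(CHO): pendant –CHO: carbonyl C bonded to C and H → aldehyde.
  CN: –C≡N: carbon triple-bonded to nitrogen → nitrile.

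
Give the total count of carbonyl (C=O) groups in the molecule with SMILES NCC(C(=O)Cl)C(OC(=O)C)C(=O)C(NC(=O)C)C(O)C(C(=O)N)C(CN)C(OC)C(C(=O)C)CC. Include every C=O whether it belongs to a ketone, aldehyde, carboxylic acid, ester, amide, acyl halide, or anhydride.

CH(COCl): acyl halide, 1 C=O (running total 1).
CH(OCOCH3): ester, 1 C=O (running total 2).
CO: ketone, 1 C=O (running total 3).
CH(NHCOCH3): amide, 1 C=O (running total 4).
CH(CONH2): amide, 1 C=O (running total 5).
CH(COCH3): ketone, 1 C=O (running total 6).

6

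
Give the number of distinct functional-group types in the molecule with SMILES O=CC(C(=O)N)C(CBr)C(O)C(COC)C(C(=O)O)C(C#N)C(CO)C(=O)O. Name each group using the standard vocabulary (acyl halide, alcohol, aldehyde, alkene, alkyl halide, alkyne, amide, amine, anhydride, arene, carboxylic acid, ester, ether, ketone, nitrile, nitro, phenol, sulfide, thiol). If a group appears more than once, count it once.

7

Taking each segment in turn:
  OHC: terminal –CHO: carbonyl C bonded to H and C → aldehyde.
  CH(CONH2): pendant –CONH2: carbonyl C bonded to C and N → amide.
  CH(CH2Br): pendant –CH2X: halogen on sp³ carbon → alkyl halide.
  CH(OH): –OH on an sp³ carbon → alcohol (secondary).
  CH(CH2OCH3): pendant –CH2OCH3: C–O–C linkage → ether.
  CH(COOH): pendant –COOH: carbonyl C bonded to C and –OH → carboxylic acid.
  CH(CN): pendant –C≡N: nitrile.
  CH(CH2OH): pendant –CH2OH on an sp³ backbone C → alcohol.
  COOH: –COOH: carbonyl C bonded to –OH and C → carboxylic acid (the –OH is not a separate alcohol).
Distinct types present: alcohol, aldehyde, alkyl halide, amide, carboxylic acid, ether, nitrile.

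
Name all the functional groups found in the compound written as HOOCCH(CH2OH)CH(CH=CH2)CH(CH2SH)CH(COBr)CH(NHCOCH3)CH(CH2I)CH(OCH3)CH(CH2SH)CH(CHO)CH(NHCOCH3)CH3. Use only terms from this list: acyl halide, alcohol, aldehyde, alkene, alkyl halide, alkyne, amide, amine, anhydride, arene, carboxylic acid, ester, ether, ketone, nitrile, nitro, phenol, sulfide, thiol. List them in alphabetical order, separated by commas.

acyl halide, alcohol, aldehyde, alkene, alkyl halide, amide, carboxylic acid, ether, thiol

–COOH: carbonyl C bonded to –OH and C → carboxylic acid (the –OH is not a separate alcohol).
pendant –CH2OH on an sp³ backbone C → alcohol.
pendant –CH=CH2: C=C double bond → alkene.
pendant –CH2SH → thiol.
pendant –C(=O)X: carbonyl C bonded to C and halogen → acyl halide.
pendant –NHC(=O)CH3: N bonded to a carbonyl → amide (not amine).
pendant –CH2X: halogen on sp³ carbon → alkyl halide.
pendant –OCH3: C–O–C with sp³ C, no adjacent C=O → ether.
pendant –CH2SH → thiol.
pendant –CHO: carbonyl C bonded to C and H → aldehyde.
pendant –NHC(=O)CH3: N bonded to a carbonyl → amide (not amine).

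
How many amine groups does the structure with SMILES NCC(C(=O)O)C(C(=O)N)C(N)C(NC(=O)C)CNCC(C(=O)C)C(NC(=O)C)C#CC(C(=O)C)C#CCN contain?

Taking each segment in turn:
  H2NCH2: –NH2 on an sp³ carbon with no adjacent C=O → amine.
  CH(COOH): pendant –COOH: carbonyl C bonded to C and –OH → carboxylic acid.
  CH(CONH2): pendant –CONH2: carbonyl C bonded to C and N → amide.
  CH(NH2): –NH2 on an sp³ carbon with no adjacent C=O → amine.
  CH(NHCOCH3): pendant –NHC(=O)CH3: N bonded to a carbonyl → amide (not amine).
  CH2NHCH2: C–N–C with sp³ carbons and no adjacent C=O → amine (secondary).
  CH(COCH3): pendant –COCH3: carbonyl C bonded to two carbons → ketone.
  CH(NHCOCH3): pendant –NHC(=O)CH3: N bonded to a carbonyl → amide (not amine).
  C≡C: C≡C triple bond → alkyne.
  CH(COCH3): pendant –COCH3: carbonyl C bonded to two carbons → ketone.
  C≡C: C≡C triple bond → alkyne.
  CH2NH2: –NH2 on an sp³ carbon with no adjacent C=O → amine.
Amine appears at: H2NCH2, CH(NH2), CH2NHCH2, CH2NH2 → 4.

4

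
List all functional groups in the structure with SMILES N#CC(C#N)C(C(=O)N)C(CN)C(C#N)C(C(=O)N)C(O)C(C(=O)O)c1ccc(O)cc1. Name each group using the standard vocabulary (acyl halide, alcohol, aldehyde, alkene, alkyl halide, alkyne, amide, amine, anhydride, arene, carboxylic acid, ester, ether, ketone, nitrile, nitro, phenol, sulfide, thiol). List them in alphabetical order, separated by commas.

alcohol, amide, amine, arene, carboxylic acid, nitrile, phenol

Working along the chain:
  N≡C: N≡C–: carbon triple-bonded to nitrogen → nitrile.
  CH(CN): pendant –C≡N: nitrile.
  CH(CONH2): pendant –CONH2: carbonyl C bonded to C and N → amide.
  CH(CH2NH2): pendant –CH2NH2: N on sp³ C, no adjacent C=O → amine.
  CH(CN): pendant –C≡N: nitrile.
  CH(CONH2): pendant –CONH2: carbonyl C bonded to C and N → amide.
  CH(OH): –OH on an sp³ carbon → alcohol (secondary).
  CH(COOH): pendant –COOH: carbonyl C bonded to C and –OH → carboxylic acid.
  C6H4OH: –OH attached directly to an aromatic ring → phenol (not alcohol); the ring itself is an arene.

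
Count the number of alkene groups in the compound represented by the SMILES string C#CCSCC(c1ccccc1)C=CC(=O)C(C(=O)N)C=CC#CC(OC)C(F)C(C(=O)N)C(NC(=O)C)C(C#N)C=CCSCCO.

3

Reading the structure from left to right:
  HC≡C: C≡C triple bond → alkyne.
  CH2SCH2: C–S–C linkage → sulfide (thioether).
  CH(C6H5): pendant –C6H5: benzene ring → arene.
  CH=CH: C=C double bond → alkene.
  CO: –C(=O)– with carbon on both sides → ketone.
  CH(CONH2): pendant –CONH2: carbonyl C bonded to C and N → amide.
  CH=CH: C=C double bond → alkene.
  C≡C: C≡C triple bond → alkyne.
  CH(OCH3): pendant –OCH3: C–O–C with sp³ C, no adjacent C=O → ether.
  CH(F): halogen on an sp³ carbon → alkyl halide.
  CH(CONH2): pendant –CONH2: carbonyl C bonded to C and N → amide.
  CH(NHCOCH3): pendant –NHC(=O)CH3: N bonded to a carbonyl → amide (not amine).
  CH(CN): pendant –C≡N: nitrile.
  CH=CH: C=C double bond → alkene.
  CH2SCH2: C–S–C linkage → sulfide (thioether).
  CH2OH: –OH on an sp³ carbon → alcohol.
Alkene appears at: CH=CH, CH=CH, CH=CH → 3.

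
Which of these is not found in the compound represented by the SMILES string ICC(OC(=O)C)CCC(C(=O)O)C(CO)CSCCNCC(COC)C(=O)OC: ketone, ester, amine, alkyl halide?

ketone

ester: present (CH(OCOCH3) — pendant –OC(=O)CH3: an acyloxy group → ester).
amine: present (CH2NHCH2 — C–N–C with sp³ carbons and no adjacent C=O → amine (secondary)).
alkyl halide: present (ICH2 — halogen on an sp³ carbon → alkyl halide).
ketone: absent. In each of CH(OCOCH3) and COOCH3, the C=O is bonded to an –O–C group, which defines an ester, not a ketone. In CH(COOH), the C=O bears an –OH, making it a carboxylic acid rather than a ketone.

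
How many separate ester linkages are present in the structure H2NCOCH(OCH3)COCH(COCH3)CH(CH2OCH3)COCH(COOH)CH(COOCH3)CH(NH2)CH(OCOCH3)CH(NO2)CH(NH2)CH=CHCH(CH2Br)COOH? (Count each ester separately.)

2

Working along the chain:
  H2NCO: –C(=O)NH2: carbonyl C bonded to C and to N → amide (the N is not a separate amine).
  CH(OCH3): pendant –OCH3: C–O–C with sp³ C, no adjacent C=O → ether.
  CO: –C(=O)– with carbon on both sides → ketone.
  CH(COCH3): pendant –COCH3: carbonyl C bonded to two carbons → ketone.
  CH(CH2OCH3): pendant –CH2OCH3: C–O–C linkage → ether.
  CO: –C(=O)– with carbon on both sides → ketone.
  CH(COOH): pendant –COOH: carbonyl C bonded to C and –OH → carboxylic acid.
  CH(COOCH3): pendant –COOCH3: carbonyl C bonded to C and –OCH3 → ester.
  CH(NH2): –NH2 on an sp³ carbon with no adjacent C=O → amine.
  CH(OCOCH3): pendant –OC(=O)CH3: an acyloxy group → ester.
  CH(NO2): –NO2 on an sp³ carbon → nitro (the N=O is not a carbonyl).
  CH(NH2): –NH2 on an sp³ carbon with no adjacent C=O → amine.
  CH=CH: C=C double bond → alkene.
  CH(CH2Br): pendant –CH2X: halogen on sp³ carbon → alkyl halide.
  COOH: –COOH: carbonyl C bonded to –OH and C → carboxylic acid (the –OH is not a separate alcohol).
Ester appears at: CH(COOCH3), CH(OCOCH3) → 2.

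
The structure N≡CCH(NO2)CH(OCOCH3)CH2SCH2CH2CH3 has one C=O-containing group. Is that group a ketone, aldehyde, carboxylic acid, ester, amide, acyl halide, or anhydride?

ester

The carbonyl is in the CH(OCOCH3) segment: pendant –OC(=O)CH3: an acyloxy group → ester.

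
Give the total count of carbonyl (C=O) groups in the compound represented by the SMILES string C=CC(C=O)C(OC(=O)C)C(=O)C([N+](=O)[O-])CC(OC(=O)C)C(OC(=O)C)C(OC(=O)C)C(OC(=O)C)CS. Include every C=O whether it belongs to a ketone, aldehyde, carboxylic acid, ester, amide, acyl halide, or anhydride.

7

CH(CHO): aldehyde, 1 C=O (running total 1).
CH(OCOCH3): ester, 1 C=O (running total 2).
CO: ketone, 1 C=O (running total 3).
CH(OCOCH3): ester, 1 C=O (running total 4).
CH(OCOCH3): ester, 1 C=O (running total 5).
CH(OCOCH3): ester, 1 C=O (running total 6).
CH(OCOCH3): ester, 1 C=O (running total 7).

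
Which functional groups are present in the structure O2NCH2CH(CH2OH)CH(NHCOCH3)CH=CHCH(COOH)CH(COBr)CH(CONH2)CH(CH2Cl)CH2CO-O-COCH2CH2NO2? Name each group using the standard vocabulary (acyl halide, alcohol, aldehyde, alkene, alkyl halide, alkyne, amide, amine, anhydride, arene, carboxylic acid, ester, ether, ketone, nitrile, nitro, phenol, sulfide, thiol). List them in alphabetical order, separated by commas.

acyl halide, alcohol, alkene, alkyl halide, amide, anhydride, carboxylic acid, nitro

Reading the structure from left to right:
  O2NCH2: –NO2 on carbon → nitro group.
  CH(CH2OH): pendant –CH2OH on an sp³ backbone C → alcohol.
  CH(NHCOCH3): pendant –NHC(=O)CH3: N bonded to a carbonyl → amide (not amine).
  CH=CH: C=C double bond → alkene.
  CH(COOH): pendant –COOH: carbonyl C bonded to C and –OH → carboxylic acid.
  CH(COBr): pendant –C(=O)X: carbonyl C bonded to C and halogen → acyl halide.
  CH(CONH2): pendant –CONH2: carbonyl C bonded to C and N → amide.
  CH(CH2Cl): pendant –CH2X: halogen on sp³ carbon → alkyl halide.
  CH2CO-O-COCH2: two acyl groups sharing one oxygen, –C(=O)–O–C(=O)– → anhydride.
  CH2NO2: –NO2 on carbon → nitro group.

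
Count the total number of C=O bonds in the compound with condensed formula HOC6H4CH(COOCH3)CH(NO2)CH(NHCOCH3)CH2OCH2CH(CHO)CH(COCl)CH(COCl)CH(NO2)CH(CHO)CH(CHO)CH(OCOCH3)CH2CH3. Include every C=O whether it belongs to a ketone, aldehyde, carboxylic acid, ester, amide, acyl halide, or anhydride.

CH(COOCH3): ester, 1 C=O (running total 1).
CH(NHCOCH3): amide, 1 C=O (running total 2).
CH(CHO): aldehyde, 1 C=O (running total 3).
CH(COCl): acyl halide, 1 C=O (running total 4).
CH(COCl): acyl halide, 1 C=O (running total 5).
CH(CHO): aldehyde, 1 C=O (running total 6).
CH(CHO): aldehyde, 1 C=O (running total 7).
CH(OCOCH3): ester, 1 C=O (running total 8).

8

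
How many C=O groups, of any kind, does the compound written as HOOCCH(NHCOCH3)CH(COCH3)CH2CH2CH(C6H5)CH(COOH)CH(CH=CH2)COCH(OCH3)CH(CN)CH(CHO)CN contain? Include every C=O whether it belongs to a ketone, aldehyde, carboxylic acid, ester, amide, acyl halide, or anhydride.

HOOC: carboxylic acid, 1 C=O (running total 1).
CH(NHCOCH3): amide, 1 C=O (running total 2).
CH(COCH3): ketone, 1 C=O (running total 3).
CH(COOH): carboxylic acid, 1 C=O (running total 4).
CO: ketone, 1 C=O (running total 5).
CH(CHO): aldehyde, 1 C=O (running total 6).

6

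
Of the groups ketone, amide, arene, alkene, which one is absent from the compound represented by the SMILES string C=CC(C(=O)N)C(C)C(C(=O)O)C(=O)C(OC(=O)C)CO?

arene

amide: present (CH(CONH2) — pendant –CONH2: carbonyl C bonded to C and N → amide).
ketone: present (CO — –C(=O)– with carbon on both sides → ketone).
alkene: present (CH2=CH — C=C double bond → alkene).
arene: no segment matches this pattern.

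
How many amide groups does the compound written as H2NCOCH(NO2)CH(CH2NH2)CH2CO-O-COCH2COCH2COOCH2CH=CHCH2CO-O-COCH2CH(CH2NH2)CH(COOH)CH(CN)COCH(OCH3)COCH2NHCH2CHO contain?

–C(=O)NH2: carbonyl C bonded to C and to N → amide (the N is not a separate amine).
–NO2 on an sp³ carbon → nitro (the N=O is not a carbonyl).
pendant –CH2NH2: N on sp³ C, no adjacent C=O → amine.
two acyl groups sharing one oxygen, –C(=O)–O–C(=O)– → anhydride.
–C(=O)– with carbon on both sides → ketone.
–C(=O)–O–C with C on the carbonyl side → ester.
C=C double bond → alkene.
two acyl groups sharing one oxygen, –C(=O)–O–C(=O)– → anhydride.
pendant –CH2NH2: N on sp³ C, no adjacent C=O → amine.
pendant –COOH: carbonyl C bonded to C and –OH → carboxylic acid.
pendant –C≡N: nitrile.
–C(=O)– with carbon on both sides → ketone.
pendant –OCH3: C–O–C with sp³ C, no adjacent C=O → ether.
–C(=O)– with carbon on both sides → ketone.
C–N–C with sp³ carbons and no adjacent C=O → amine (secondary).
terminal –CHO: carbonyl C bonded to H and C → aldehyde.
Amide appears at: H2NCO → 1.

1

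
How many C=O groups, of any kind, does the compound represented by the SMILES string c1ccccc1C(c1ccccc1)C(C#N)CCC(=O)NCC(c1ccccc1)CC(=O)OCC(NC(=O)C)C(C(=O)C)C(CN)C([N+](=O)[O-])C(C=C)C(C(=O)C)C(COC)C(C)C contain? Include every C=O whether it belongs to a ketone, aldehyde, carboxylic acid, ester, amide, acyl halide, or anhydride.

5

CH2CONHCH2: amide, 1 C=O (running total 1).
CH2COOCH2: ester, 1 C=O (running total 2).
CH(NHCOCH3): amide, 1 C=O (running total 3).
CH(COCH3): ketone, 1 C=O (running total 4).
CH(COCH3): ketone, 1 C=O (running total 5).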